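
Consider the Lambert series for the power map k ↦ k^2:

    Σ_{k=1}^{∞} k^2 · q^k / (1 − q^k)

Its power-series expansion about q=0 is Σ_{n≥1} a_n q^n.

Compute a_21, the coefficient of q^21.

a_21 = 500

n=21: 1·21 3·7 7·3 21·1  f→[1+9+49+441]=500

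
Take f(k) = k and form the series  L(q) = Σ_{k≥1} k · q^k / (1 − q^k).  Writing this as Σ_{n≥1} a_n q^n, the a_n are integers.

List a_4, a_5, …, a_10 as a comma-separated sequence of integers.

7, 6, 12, 8, 15, 13, 18

n=4: 4·1 2·2 1·4  f→[4+2+1]=7
q^5  k|5↦f(k): 1:1 5:5  a_5=6
q^6  k|6↦f(k): 1:1 2:2 3:3 6:6  a_6=12
[q^7] f(7)=7,f(1)=1 ⇒ 8
d|8:{1,2,4,8}  Σf=1+2+4+8=15
[q^9] f(1)=1,f(3)=3,f(9)=9 ⇒ 13
d|10:{1,2,5,10}  Σf=1+2+5+10=18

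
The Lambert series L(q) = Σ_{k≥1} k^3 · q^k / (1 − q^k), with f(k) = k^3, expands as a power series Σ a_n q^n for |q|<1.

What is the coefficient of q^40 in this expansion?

n=40: 1·40 2·20 4·10 5·8 8·5 10·4 20·2 40·1  f→[1+8+64+125+512+1000+8000+64000]=73710

a_40 = 73710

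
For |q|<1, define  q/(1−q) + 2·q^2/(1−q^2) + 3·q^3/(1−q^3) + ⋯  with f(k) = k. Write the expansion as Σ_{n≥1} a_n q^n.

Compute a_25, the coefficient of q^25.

a_25 = 31

[q^25] f(25)=25,f(5)=5,f(1)=1 ⇒ 31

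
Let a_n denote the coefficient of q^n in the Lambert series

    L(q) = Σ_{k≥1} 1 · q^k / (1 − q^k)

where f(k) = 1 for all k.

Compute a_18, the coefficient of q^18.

[q^18] f(18)=1,f(9)=1,f(6)=1,f(3)=1,f(2)=1,f(1)=1 ⇒ 6

a_18 = 6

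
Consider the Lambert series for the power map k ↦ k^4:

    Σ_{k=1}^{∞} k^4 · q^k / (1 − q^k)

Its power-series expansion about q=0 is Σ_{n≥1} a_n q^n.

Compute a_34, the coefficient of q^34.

a_34 = 1419874

n=34: 34·1 17·2 2·17 1·34  f→[1336336+83521+16+1]=1419874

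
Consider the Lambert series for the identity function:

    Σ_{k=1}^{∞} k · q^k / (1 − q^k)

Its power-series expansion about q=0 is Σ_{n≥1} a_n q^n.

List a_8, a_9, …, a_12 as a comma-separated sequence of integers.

[q^8] f(1)=1,f(2)=2,f(4)=4,f(8)=8 ⇒ 15
[q^9] f(9)=9,f(3)=3,f(1)=1 ⇒ 13
[q^10] f(1)=1,f(2)=2,f(5)=5,f(10)=10 ⇒ 18
[q^11] f(11)=11,f(1)=1 ⇒ 12
n=12: 1·12 2·6 3·4 4·3 6·2 12·1  f→[1+2+3+4+6+12]=28

15, 13, 18, 12, 28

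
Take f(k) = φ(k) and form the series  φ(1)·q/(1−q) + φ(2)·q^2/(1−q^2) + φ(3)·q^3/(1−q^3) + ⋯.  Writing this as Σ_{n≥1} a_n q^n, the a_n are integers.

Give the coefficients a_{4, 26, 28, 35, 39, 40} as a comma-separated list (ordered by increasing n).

d|4:{1,2,4}  Σφ=1+1+2=4
n=26: 1·26 2·13 13·2 26·1  φ→[1+1+12+12]=26
n=28: 28·1 14·2 7·4 4·7 2·14 1·28  φ→[12+6+6+2+1+1]=28
[q^35] φ(35)=24,φ(7)=6,φ(5)=4,φ(1)=1 ⇒ 35
[q^39] φ(39)=24,φ(13)=12,φ(3)=2,φ(1)=1 ⇒ 39
d|40:{40,20,10,8,5,4,2,1}  Σφ=16+8+4+4+4+2+1+1=40

4, 26, 28, 35, 39, 40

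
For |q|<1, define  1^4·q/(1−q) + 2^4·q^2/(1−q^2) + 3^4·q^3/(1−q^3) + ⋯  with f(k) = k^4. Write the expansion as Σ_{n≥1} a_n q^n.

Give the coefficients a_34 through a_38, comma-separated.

d|34:{34,17,2,1}  Σf=1336336+83521+16+1=1419874
[q^35] f(35)=1500625,f(7)=2401,f(5)=625,f(1)=1 ⇒ 1503652
n=36: 1·36 2·18 3·12 4·9 6·6 9·4 12·3 18·2 36·1  f→[1+16+81+256+1296+6561+20736+104976+1679616]=1813539
d|37:{1,37}  Σf=1+1874161=1874162
n=38: 38·1 19·2 2·19 1·38  f→[2085136+130321+16+1]=2215474

1419874, 1503652, 1813539, 1874162, 2215474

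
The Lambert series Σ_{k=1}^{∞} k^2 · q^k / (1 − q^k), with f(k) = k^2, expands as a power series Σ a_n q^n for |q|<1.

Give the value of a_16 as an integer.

d|16:{16,8,4,2,1}  Σf=256+64+16+4+1=341

a_16 = 341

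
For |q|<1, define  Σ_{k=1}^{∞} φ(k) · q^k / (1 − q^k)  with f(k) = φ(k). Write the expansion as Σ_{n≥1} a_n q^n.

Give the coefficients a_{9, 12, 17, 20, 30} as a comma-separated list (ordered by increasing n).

n=9: 1·9 3·3 9·1  φ→[1+2+6]=9
q^12  k|12↦φ(k): 1:1 2:1 3:2 4:2 6:2 12:4  a_12=12
d|17:{17,1}  Σφ=16+1=17
d|20:{20,10,5,4,2,1}  Σφ=8+4+4+2+1+1=20
[q^30] φ(1)=1,φ(2)=1,φ(3)=2,φ(5)=4,φ(6)=2,φ(10)=4,φ(15)=8,φ(30)=8 ⇒ 30

9, 12, 17, 20, 30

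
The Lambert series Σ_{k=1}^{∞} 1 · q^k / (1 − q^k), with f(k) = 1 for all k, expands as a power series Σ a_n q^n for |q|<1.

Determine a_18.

a_18 = 6

n=18: 18·1 9·2 6·3 3·6 2·9 1·18  f→[1+1+1+1+1+1]=6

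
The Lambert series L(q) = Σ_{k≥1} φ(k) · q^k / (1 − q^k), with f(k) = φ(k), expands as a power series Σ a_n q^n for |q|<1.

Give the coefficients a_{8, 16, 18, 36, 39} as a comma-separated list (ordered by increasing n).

d|8:{8,4,2,1}  Σφ=4+2+1+1=8
n=16: 16·1 8·2 4·4 2·8 1·16  φ→[8+4+2+1+1]=16
n=18: 1·18 2·9 3·6 6·3 9·2 18·1  φ→[1+1+2+2+6+6]=18
q^36  k|36↦φ(k): 36:12 18:6 12:4 9:6 6:2 4:2 3:2 2:1 1:1  a_36=36
[q^39] φ(1)=1,φ(3)=2,φ(13)=12,φ(39)=24 ⇒ 39

8, 16, 18, 36, 39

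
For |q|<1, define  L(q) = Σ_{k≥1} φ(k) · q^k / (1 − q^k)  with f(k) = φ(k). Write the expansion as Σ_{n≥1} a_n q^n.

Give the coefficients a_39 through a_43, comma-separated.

[q^39] φ(1)=1,φ(3)=2,φ(13)=12,φ(39)=24 ⇒ 39
q^40  k|40↦φ(k): 1:1 2:1 4:2 5:4 8:4 10:4 20:8 40:16  a_40=40
d|41:{1,41}  Σφ=1+40=41
q^42  k|42↦φ(k): 42:12 21:12 14:6 7:6 6:2 3:2 2:1 1:1  a_42=42
q^43  k|43↦φ(k): 43:42 1:1  a_43=43

39, 40, 41, 42, 43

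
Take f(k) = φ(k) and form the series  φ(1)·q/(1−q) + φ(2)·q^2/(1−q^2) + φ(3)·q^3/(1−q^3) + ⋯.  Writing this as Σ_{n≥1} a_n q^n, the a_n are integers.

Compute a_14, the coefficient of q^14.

n=14: 1·14 2·7 7·2 14·1  φ→[1+1+6+6]=14

a_14 = 14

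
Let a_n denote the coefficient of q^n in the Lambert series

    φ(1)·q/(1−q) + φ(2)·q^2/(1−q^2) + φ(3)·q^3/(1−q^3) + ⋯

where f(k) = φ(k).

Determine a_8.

n=8: 1·8 2·4 4·2 8·1  φ→[1+1+2+4]=8

a_8 = 8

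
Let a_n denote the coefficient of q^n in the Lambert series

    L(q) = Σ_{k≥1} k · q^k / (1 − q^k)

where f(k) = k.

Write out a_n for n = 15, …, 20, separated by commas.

24, 31, 18, 39, 20, 42

[q^15] f(1)=1,f(3)=3,f(5)=5,f(15)=15 ⇒ 24
n=16: 16·1 8·2 4·4 2·8 1·16  f→[16+8+4+2+1]=31
d|17:{1,17}  Σf=1+17=18
n=18: 1·18 2·9 3·6 6·3 9·2 18·1  f→[1+2+3+6+9+18]=39
n=19: 1·19 19·1  f→[1+19]=20
q^20  k|20↦f(k): 20:20 10:10 5:5 4:4 2:2 1:1  a_20=42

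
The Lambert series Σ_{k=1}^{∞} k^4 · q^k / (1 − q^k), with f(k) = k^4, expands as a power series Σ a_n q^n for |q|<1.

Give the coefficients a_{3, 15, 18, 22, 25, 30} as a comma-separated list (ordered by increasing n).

82, 51332, 112931, 248914, 391251, 872644

n=3: 1·3 3·1  f→[1+81]=82
[q^15] f(1)=1,f(3)=81,f(5)=625,f(15)=50625 ⇒ 51332
d|18:{1,2,3,6,9,18}  Σf=1+16+81+1296+6561+104976=112931
q^22  k|22↦f(k): 22:234256 11:14641 2:16 1:1  a_22=248914
q^25  k|25↦f(k): 25:390625 5:625 1:1  a_25=391251
d|30:{1,2,3,5,6,10,15,30}  Σf=1+16+81+625+1296+10000+50625+810000=872644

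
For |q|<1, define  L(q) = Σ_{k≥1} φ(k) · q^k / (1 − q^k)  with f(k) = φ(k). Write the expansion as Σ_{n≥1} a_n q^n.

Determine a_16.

d|16:{16,8,4,2,1}  Σφ=8+4+2+1+1=16

a_16 = 16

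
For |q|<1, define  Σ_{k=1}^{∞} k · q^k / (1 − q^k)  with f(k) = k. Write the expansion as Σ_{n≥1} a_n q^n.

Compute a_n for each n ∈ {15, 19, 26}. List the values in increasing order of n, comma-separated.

24, 20, 42

[q^15] f(15)=15,f(5)=5,f(3)=3,f(1)=1 ⇒ 24
q^19  k|19↦f(k): 1:1 19:19  a_19=20
d|26:{26,13,2,1}  Σf=26+13+2+1=42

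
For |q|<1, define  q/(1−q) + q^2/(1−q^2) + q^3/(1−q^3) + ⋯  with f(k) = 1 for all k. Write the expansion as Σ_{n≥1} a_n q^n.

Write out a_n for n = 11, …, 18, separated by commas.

[q^11] f(11)=1,f(1)=1 ⇒ 2
q^12  k|12↦f(k): 12:1 6:1 4:1 3:1 2:1 1:1  a_12=6
n=13: 1·13 13·1  f→[1+1]=2
d|14:{1,2,7,14}  Σf=1+1+1+1=4
d|15:{15,5,3,1}  Σf=1+1+1+1=4
d|16:{1,2,4,8,16}  Σf=1+1+1+1+1=5
[q^17] f(1)=1,f(17)=1 ⇒ 2
q^18  k|18↦f(k): 1:1 2:1 3:1 6:1 9:1 18:1  a_18=6

2, 6, 2, 4, 4, 5, 2, 6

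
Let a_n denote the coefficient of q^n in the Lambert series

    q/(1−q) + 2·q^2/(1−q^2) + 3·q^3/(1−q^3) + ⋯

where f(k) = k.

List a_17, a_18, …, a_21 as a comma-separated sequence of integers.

18, 39, 20, 42, 32

[q^17] f(1)=1,f(17)=17 ⇒ 18
n=18: 18·1 9·2 6·3 3·6 2·9 1·18  f→[18+9+6+3+2+1]=39
d|19:{1,19}  Σf=1+19=20
n=20: 20·1 10·2 5·4 4·5 2·10 1·20  f→[20+10+5+4+2+1]=42
d|21:{21,7,3,1}  Σf=21+7+3+1=32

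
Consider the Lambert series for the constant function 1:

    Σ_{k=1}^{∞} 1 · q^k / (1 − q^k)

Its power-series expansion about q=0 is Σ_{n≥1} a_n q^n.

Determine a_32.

a_32 = 6

d|32:{1,2,4,8,16,32}  Σf=1+1+1+1+1+1=6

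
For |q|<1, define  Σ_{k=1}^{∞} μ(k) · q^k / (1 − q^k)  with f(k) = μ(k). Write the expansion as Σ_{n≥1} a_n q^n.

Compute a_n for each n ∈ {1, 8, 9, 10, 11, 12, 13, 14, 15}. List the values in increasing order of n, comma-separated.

n=1: 1·1  μ→[1]=1
n=8: 1·8 2·4 4·2 8·1  μ→[1+(-1)+0+0]=0
q^9  k|9↦μ(k): 1:1 3:-1 9:0  a_9=0
d|10:{1,2,5,10}  Σμ=1+(-1)+(-1)+1=0
d|11:{11,1}  Σμ=(-1)+1=0
n=12: 12·1 6·2 4·3 3·4 2·6 1·12  μ→[0+1+0+(-1)+(-1)+1]=0
d|13:{13,1}  Σμ=(-1)+1=0
q^14  k|14↦μ(k): 14:1 7:-1 2:-1 1:1  a_14=0
q^15  k|15↦μ(k): 15:1 5:-1 3:-1 1:1  a_15=0

1, 0, 0, 0, 0, 0, 0, 0, 0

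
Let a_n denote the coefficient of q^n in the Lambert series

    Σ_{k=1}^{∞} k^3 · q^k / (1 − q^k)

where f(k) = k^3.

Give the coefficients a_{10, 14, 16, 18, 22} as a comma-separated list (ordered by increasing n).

d|10:{1,2,5,10}  Σf=1+8+125+1000=1134
n=14: 1·14 2·7 7·2 14·1  f→[1+8+343+2744]=3096
n=16: 1·16 2·8 4·4 8·2 16·1  f→[1+8+64+512+4096]=4681
q^18  k|18↦f(k): 1:1 2:8 3:27 6:216 9:729 18:5832  a_18=6813
d|22:{1,2,11,22}  Σf=1+8+1331+10648=11988

1134, 3096, 4681, 6813, 11988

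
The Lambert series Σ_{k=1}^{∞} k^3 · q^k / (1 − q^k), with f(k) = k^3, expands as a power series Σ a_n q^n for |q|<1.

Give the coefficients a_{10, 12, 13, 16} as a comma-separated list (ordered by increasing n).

q^10  k|10↦f(k): 10:1000 5:125 2:8 1:1  a_10=1134
[q^12] f(12)=1728,f(6)=216,f(4)=64,f(3)=27,f(2)=8,f(1)=1 ⇒ 2044
q^13  k|13↦f(k): 1:1 13:2197  a_13=2198
n=16: 1·16 2·8 4·4 8·2 16·1  f→[1+8+64+512+4096]=4681

1134, 2044, 2198, 4681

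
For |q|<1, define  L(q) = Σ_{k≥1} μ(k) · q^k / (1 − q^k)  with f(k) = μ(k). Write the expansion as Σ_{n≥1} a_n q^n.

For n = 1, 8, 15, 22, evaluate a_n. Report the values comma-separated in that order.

1, 0, 0, 0

[q^1] μ(1)=1 ⇒ 1
[q^8] μ(8)=0,μ(4)=0,μ(2)=-1,μ(1)=1 ⇒ 0
n=15: 1·15 3·5 5·3 15·1  μ→[1+(-1)+(-1)+1]=0
d|22:{22,11,2,1}  Σμ=1+(-1)+(-1)+1=0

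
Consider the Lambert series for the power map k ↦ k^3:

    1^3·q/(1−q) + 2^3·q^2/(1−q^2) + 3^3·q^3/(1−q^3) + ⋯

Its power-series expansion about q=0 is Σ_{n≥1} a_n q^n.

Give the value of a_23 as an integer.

a_23 = 12168

d|23:{23,1}  Σf=12167+1=12168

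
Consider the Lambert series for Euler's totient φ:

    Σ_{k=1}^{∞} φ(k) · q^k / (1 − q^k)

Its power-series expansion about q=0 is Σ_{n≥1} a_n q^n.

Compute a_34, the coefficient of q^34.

[q^34] φ(1)=1,φ(2)=1,φ(17)=16,φ(34)=16 ⇒ 34

a_34 = 34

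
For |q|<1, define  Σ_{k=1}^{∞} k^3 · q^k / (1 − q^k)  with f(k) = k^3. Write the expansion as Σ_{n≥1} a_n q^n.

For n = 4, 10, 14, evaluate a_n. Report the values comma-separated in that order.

73, 1134, 3096

[q^4] f(1)=1,f(2)=8,f(4)=64 ⇒ 73
q^10  k|10↦f(k): 1:1 2:8 5:125 10:1000  a_10=1134
n=14: 1·14 2·7 7·2 14·1  f→[1+8+343+2744]=3096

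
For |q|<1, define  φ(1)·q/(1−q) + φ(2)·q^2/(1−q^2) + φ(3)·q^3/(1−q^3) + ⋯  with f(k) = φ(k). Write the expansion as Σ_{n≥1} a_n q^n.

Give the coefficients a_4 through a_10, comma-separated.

n=4: 1·4 2·2 4·1  φ→[1+1+2]=4
[q^5] φ(5)=4,φ(1)=1 ⇒ 5
n=6: 6·1 3·2 2·3 1·6  φ→[2+2+1+1]=6
d|7:{7,1}  Σφ=6+1=7
n=8: 1·8 2·4 4·2 8·1  φ→[1+1+2+4]=8
q^9  k|9↦φ(k): 9:6 3:2 1:1  a_9=9
[q^10] φ(1)=1,φ(2)=1,φ(5)=4,φ(10)=4 ⇒ 10

4, 5, 6, 7, 8, 9, 10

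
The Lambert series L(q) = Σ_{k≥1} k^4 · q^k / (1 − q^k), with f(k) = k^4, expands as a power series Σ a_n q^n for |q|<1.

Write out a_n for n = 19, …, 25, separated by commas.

d|19:{1,19}  Σf=1+130321=130322
q^20  k|20↦f(k): 20:160000 10:10000 5:625 4:256 2:16 1:1  a_20=170898
n=21: 1·21 3·7 7·3 21·1  f→[1+81+2401+194481]=196964
[q^22] f(1)=1,f(2)=16,f(11)=14641,f(22)=234256 ⇒ 248914
q^23  k|23↦f(k): 1:1 23:279841  a_23=279842
q^24  k|24↦f(k): 24:331776 12:20736 8:4096 6:1296 4:256 3:81 2:16 1:1  a_24=358258
[q^25] f(1)=1,f(5)=625,f(25)=390625 ⇒ 391251

130322, 170898, 196964, 248914, 279842, 358258, 391251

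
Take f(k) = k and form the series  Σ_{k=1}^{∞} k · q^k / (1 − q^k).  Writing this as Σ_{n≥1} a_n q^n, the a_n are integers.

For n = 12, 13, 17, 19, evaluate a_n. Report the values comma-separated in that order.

d|12:{1,2,3,4,6,12}  Σf=1+2+3+4+6+12=28
n=13: 1·13 13·1  f→[1+13]=14
n=17: 1·17 17·1  f→[1+17]=18
q^19  k|19↦f(k): 19:19 1:1  a_19=20

28, 14, 18, 20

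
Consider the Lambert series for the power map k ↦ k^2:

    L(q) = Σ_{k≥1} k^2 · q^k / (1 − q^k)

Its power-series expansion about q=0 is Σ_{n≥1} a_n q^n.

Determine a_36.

a_36 = 1911

[q^36] f(1)=1,f(2)=4,f(3)=9,f(4)=16,f(6)=36,f(9)=81,f(12)=144,f(18)=324,f(36)=1296 ⇒ 1911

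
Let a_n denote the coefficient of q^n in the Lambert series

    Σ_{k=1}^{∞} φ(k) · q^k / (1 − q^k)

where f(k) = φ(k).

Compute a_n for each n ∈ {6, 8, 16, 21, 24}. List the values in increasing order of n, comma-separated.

[q^6] φ(6)=2,φ(3)=2,φ(2)=1,φ(1)=1 ⇒ 6
[q^8] φ(8)=4,φ(4)=2,φ(2)=1,φ(1)=1 ⇒ 8
n=16: 1·16 2·8 4·4 8·2 16·1  φ→[1+1+2+4+8]=16
d|21:{21,7,3,1}  Σφ=12+6+2+1=21
[q^24] φ(24)=8,φ(12)=4,φ(8)=4,φ(6)=2,φ(4)=2,φ(3)=2,φ(2)=1,φ(1)=1 ⇒ 24

6, 8, 16, 21, 24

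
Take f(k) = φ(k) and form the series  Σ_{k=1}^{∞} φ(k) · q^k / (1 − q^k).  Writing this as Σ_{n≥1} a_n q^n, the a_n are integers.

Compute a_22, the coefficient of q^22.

d|22:{1,2,11,22}  Σφ=1+1+10+10=22

a_22 = 22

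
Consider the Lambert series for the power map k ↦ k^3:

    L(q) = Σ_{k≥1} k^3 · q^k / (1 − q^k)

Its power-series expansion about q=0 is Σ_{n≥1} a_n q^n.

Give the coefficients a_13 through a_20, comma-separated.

2198, 3096, 3528, 4681, 4914, 6813, 6860, 9198

n=13: 13·1 1·13  f→[2197+1]=2198
q^14  k|14↦f(k): 1:1 2:8 7:343 14:2744  a_14=3096
n=15: 15·1 5·3 3·5 1·15  f→[3375+125+27+1]=3528
d|16:{16,8,4,2,1}  Σf=4096+512+64+8+1=4681
[q^17] f(17)=4913,f(1)=1 ⇒ 4914
q^18  k|18↦f(k): 1:1 2:8 3:27 6:216 9:729 18:5832  a_18=6813
[q^19] f(1)=1,f(19)=6859 ⇒ 6860
[q^20] f(20)=8000,f(10)=1000,f(5)=125,f(4)=64,f(2)=8,f(1)=1 ⇒ 9198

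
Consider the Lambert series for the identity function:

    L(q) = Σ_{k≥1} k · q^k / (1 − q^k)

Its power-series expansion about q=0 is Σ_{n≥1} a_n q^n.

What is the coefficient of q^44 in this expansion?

a_44 = 84

d|44:{44,22,11,4,2,1}  Σf=44+22+11+4+2+1=84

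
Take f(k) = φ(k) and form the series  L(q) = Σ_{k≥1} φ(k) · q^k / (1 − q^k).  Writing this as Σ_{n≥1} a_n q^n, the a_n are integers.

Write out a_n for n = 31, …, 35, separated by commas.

n=31: 31·1 1·31  φ→[30+1]=31
n=32: 1·32 2·16 4·8 8·4 16·2 32·1  φ→[1+1+2+4+8+16]=32
n=33: 1·33 3·11 11·3 33·1  φ→[1+2+10+20]=33
[q^34] φ(1)=1,φ(2)=1,φ(17)=16,φ(34)=16 ⇒ 34
q^35  k|35↦φ(k): 35:24 7:6 5:4 1:1  a_35=35

31, 32, 33, 34, 35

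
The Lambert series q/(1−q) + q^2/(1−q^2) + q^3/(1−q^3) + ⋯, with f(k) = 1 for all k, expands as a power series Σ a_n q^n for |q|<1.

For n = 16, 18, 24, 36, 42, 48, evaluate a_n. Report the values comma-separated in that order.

5, 6, 8, 9, 8, 10

n=16: 1·16 2·8 4·4 8·2 16·1  f→[1+1+1+1+1]=5
[q^18] f(1)=1,f(2)=1,f(3)=1,f(6)=1,f(9)=1,f(18)=1 ⇒ 6
[q^24] f(24)=1,f(12)=1,f(8)=1,f(6)=1,f(4)=1,f(3)=1,f(2)=1,f(1)=1 ⇒ 8
n=36: 36·1 18·2 12·3 9·4 6·6 4·9 3·12 2·18 1·36  f→[1+1+1+1+1+1+1+1+1]=9
[q^42] f(1)=1,f(2)=1,f(3)=1,f(6)=1,f(7)=1,f(14)=1,f(21)=1,f(42)=1 ⇒ 8
[q^48] f(48)=1,f(24)=1,f(16)=1,f(12)=1,f(8)=1,f(6)=1,f(4)=1,f(3)=1,f(2)=1,f(1)=1 ⇒ 10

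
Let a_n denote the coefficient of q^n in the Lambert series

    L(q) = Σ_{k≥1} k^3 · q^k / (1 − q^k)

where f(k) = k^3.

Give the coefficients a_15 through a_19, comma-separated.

d|15:{15,5,3,1}  Σf=3375+125+27+1=3528
q^16  k|16↦f(k): 1:1 2:8 4:64 8:512 16:4096  a_16=4681
d|17:{17,1}  Σf=4913+1=4914
d|18:{18,9,6,3,2,1}  Σf=5832+729+216+27+8+1=6813
n=19: 19·1 1·19  f→[6859+1]=6860

3528, 4681, 4914, 6813, 6860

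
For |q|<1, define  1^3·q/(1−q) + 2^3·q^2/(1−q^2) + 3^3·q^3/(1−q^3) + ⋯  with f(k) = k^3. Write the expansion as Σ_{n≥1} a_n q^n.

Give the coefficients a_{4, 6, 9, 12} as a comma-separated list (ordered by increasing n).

73, 252, 757, 2044

[q^4] f(1)=1,f(2)=8,f(4)=64 ⇒ 73
[q^6] f(6)=216,f(3)=27,f(2)=8,f(1)=1 ⇒ 252
[q^9] f(9)=729,f(3)=27,f(1)=1 ⇒ 757
d|12:{1,2,3,4,6,12}  Σf=1+8+27+64+216+1728=2044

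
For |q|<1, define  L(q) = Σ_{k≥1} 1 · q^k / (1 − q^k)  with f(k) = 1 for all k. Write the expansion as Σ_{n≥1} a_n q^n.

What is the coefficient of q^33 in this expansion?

a_33 = 4

n=33: 1·33 3·11 11·3 33·1  f→[1+1+1+1]=4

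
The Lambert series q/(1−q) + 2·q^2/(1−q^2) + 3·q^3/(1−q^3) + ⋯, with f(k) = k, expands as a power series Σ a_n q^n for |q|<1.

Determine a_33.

a_33 = 48

[q^33] f(1)=1,f(3)=3,f(11)=11,f(33)=33 ⇒ 48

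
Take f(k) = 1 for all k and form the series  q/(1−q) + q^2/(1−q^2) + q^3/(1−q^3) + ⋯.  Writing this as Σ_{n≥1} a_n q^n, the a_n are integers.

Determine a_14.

n=14: 14·1 7·2 2·7 1·14  f→[1+1+1+1]=4

a_14 = 4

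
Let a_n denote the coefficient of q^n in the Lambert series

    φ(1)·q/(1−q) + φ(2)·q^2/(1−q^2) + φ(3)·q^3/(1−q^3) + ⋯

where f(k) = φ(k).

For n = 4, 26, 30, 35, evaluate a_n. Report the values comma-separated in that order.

d|4:{1,2,4}  Σφ=1+1+2=4
q^26  k|26↦φ(k): 26:12 13:12 2:1 1:1  a_26=26
[q^30] φ(1)=1,φ(2)=1,φ(3)=2,φ(5)=4,φ(6)=2,φ(10)=4,φ(15)=8,φ(30)=8 ⇒ 30
[q^35] φ(1)=1,φ(5)=4,φ(7)=6,φ(35)=24 ⇒ 35

4, 26, 30, 35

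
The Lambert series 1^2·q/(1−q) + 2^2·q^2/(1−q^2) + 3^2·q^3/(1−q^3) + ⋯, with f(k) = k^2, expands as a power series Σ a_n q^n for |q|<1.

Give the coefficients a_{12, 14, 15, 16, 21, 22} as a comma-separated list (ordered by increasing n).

[q^12] f(1)=1,f(2)=4,f(3)=9,f(4)=16,f(6)=36,f(12)=144 ⇒ 210
q^14  k|14↦f(k): 1:1 2:4 7:49 14:196  a_14=250
[q^15] f(15)=225,f(5)=25,f(3)=9,f(1)=1 ⇒ 260
q^16  k|16↦f(k): 16:256 8:64 4:16 2:4 1:1  a_16=341
n=21: 21·1 7·3 3·7 1·21  f→[441+49+9+1]=500
d|22:{1,2,11,22}  Σf=1+4+121+484=610

210, 250, 260, 341, 500, 610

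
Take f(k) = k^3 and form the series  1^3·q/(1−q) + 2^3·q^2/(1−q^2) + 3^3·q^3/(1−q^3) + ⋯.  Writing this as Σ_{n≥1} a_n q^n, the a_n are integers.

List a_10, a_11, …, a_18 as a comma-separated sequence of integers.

n=10: 1·10 2·5 5·2 10·1  f→[1+8+125+1000]=1134
n=11: 11·1 1·11  f→[1331+1]=1332
n=12: 1·12 2·6 3·4 4·3 6·2 12·1  f→[1+8+27+64+216+1728]=2044
d|13:{1,13}  Σf=1+2197=2198
q^14  k|14↦f(k): 14:2744 7:343 2:8 1:1  a_14=3096
d|15:{15,5,3,1}  Σf=3375+125+27+1=3528
d|16:{1,2,4,8,16}  Σf=1+8+64+512+4096=4681
[q^17] f(1)=1,f(17)=4913 ⇒ 4914
[q^18] f(1)=1,f(2)=8,f(3)=27,f(6)=216,f(9)=729,f(18)=5832 ⇒ 6813

1134, 1332, 2044, 2198, 3096, 3528, 4681, 4914, 6813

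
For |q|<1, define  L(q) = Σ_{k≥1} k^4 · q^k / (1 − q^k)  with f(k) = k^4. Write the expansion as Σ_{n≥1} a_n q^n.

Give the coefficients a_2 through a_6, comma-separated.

17, 82, 273, 626, 1394

[q^2] f(1)=1,f(2)=16 ⇒ 17
d|3:{1,3}  Σf=1+81=82
q^4  k|4↦f(k): 1:1 2:16 4:256  a_4=273
n=5: 1·5 5·1  f→[1+625]=626
n=6: 1·6 2·3 3·2 6·1  f→[1+16+81+1296]=1394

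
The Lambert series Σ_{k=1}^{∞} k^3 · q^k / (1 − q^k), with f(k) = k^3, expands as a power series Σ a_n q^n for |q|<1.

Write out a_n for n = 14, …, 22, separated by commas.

3096, 3528, 4681, 4914, 6813, 6860, 9198, 9632, 11988

n=14: 14·1 7·2 2·7 1·14  f→[2744+343+8+1]=3096
d|15:{1,3,5,15}  Σf=1+27+125+3375=3528
d|16:{16,8,4,2,1}  Σf=4096+512+64+8+1=4681
d|17:{17,1}  Σf=4913+1=4914
d|18:{1,2,3,6,9,18}  Σf=1+8+27+216+729+5832=6813
n=19: 1·19 19·1  f→[1+6859]=6860
q^20  k|20↦f(k): 1:1 2:8 4:64 5:125 10:1000 20:8000  a_20=9198
n=21: 1·21 3·7 7·3 21·1  f→[1+27+343+9261]=9632
n=22: 22·1 11·2 2·11 1·22  f→[10648+1331+8+1]=11988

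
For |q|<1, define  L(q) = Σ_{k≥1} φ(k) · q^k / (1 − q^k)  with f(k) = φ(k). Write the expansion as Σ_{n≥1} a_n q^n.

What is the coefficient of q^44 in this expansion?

[q^44] φ(44)=20,φ(22)=10,φ(11)=10,φ(4)=2,φ(2)=1,φ(1)=1 ⇒ 44

a_44 = 44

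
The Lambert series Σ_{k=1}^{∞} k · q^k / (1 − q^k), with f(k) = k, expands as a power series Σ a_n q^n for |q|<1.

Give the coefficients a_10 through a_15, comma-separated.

q^10  k|10↦f(k): 1:1 2:2 5:5 10:10  a_10=18
[q^11] f(11)=11,f(1)=1 ⇒ 12
q^12  k|12↦f(k): 1:1 2:2 3:3 4:4 6:6 12:12  a_12=28
d|13:{13,1}  Σf=13+1=14
d|14:{1,2,7,14}  Σf=1+2+7+14=24
q^15  k|15↦f(k): 15:15 5:5 3:3 1:1  a_15=24

18, 12, 28, 14, 24, 24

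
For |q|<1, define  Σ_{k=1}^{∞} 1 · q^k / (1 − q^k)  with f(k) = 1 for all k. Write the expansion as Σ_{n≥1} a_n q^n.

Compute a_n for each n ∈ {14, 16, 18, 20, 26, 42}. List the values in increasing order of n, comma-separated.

q^14  k|14↦f(k): 14:1 7:1 2:1 1:1  a_14=4
q^16  k|16↦f(k): 16:1 8:1 4:1 2:1 1:1  a_16=5
[q^18] f(18)=1,f(9)=1,f(6)=1,f(3)=1,f(2)=1,f(1)=1 ⇒ 6
q^20  k|20↦f(k): 20:1 10:1 5:1 4:1 2:1 1:1  a_20=6
n=26: 1·26 2·13 13·2 26·1  f→[1+1+1+1]=4
n=42: 1·42 2·21 3·14 6·7 7·6 14·3 21·2 42·1  f→[1+1+1+1+1+1+1+1]=8

4, 5, 6, 6, 4, 8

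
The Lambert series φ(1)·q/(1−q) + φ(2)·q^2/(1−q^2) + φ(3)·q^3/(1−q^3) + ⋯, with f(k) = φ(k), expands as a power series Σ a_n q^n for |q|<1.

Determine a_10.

q^10  k|10↦φ(k): 10:4 5:4 2:1 1:1  a_10=10

a_10 = 10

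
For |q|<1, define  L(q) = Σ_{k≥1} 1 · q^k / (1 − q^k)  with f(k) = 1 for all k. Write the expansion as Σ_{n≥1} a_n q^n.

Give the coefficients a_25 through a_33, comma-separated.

3, 4, 4, 6, 2, 8, 2, 6, 4

n=25: 25·1 5·5 1·25  f→[1+1+1]=3
q^26  k|26↦f(k): 26:1 13:1 2:1 1:1  a_26=4
q^27  k|27↦f(k): 27:1 9:1 3:1 1:1  a_27=4
d|28:{28,14,7,4,2,1}  Σf=1+1+1+1+1+1=6
[q^29] f(1)=1,f(29)=1 ⇒ 2
d|30:{1,2,3,5,6,10,15,30}  Σf=1+1+1+1+1+1+1+1=8
n=31: 31·1 1·31  f→[1+1]=2
n=32: 1·32 2·16 4·8 8·4 16·2 32·1  f→[1+1+1+1+1+1]=6
[q^33] f(33)=1,f(11)=1,f(3)=1,f(1)=1 ⇒ 4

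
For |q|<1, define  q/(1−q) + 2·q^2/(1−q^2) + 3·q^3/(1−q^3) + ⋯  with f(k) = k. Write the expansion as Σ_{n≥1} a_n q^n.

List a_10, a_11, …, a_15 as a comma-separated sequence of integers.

d|10:{1,2,5,10}  Σf=1+2+5+10=18
[q^11] f(11)=11,f(1)=1 ⇒ 12
[q^12] f(12)=12,f(6)=6,f(4)=4,f(3)=3,f(2)=2,f(1)=1 ⇒ 28
d|13:{13,1}  Σf=13+1=14
[q^14] f(1)=1,f(2)=2,f(7)=7,f(14)=14 ⇒ 24
d|15:{15,5,3,1}  Σf=15+5+3+1=24

18, 12, 28, 14, 24, 24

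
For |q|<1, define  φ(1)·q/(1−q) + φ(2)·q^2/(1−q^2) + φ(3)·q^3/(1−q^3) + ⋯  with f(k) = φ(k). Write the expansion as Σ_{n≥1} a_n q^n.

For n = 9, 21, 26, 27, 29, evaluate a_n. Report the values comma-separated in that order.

n=9: 1·9 3·3 9·1  φ→[1+2+6]=9
d|21:{21,7,3,1}  Σφ=12+6+2+1=21
n=26: 1·26 2·13 13·2 26·1  φ→[1+1+12+12]=26
q^27  k|27↦φ(k): 27:18 9:6 3:2 1:1  a_27=27
q^29  k|29↦φ(k): 29:28 1:1  a_29=29

9, 21, 26, 27, 29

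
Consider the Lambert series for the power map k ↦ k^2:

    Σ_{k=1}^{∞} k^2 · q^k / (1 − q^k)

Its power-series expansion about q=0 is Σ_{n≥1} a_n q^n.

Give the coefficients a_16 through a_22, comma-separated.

341, 290, 455, 362, 546, 500, 610

[q^16] f(1)=1,f(2)=4,f(4)=16,f(8)=64,f(16)=256 ⇒ 341
n=17: 1·17 17·1  f→[1+289]=290
q^18  k|18↦f(k): 1:1 2:4 3:9 6:36 9:81 18:324  a_18=455
[q^19] f(19)=361,f(1)=1 ⇒ 362
d|20:{1,2,4,5,10,20}  Σf=1+4+16+25+100+400=546
q^21  k|21↦f(k): 21:441 7:49 3:9 1:1  a_21=500
q^22  k|22↦f(k): 22:484 11:121 2:4 1:1  a_22=610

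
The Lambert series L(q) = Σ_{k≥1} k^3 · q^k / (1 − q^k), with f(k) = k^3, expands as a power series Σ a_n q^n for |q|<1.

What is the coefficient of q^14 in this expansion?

a_14 = 3096

[q^14] f(14)=2744,f(7)=343,f(2)=8,f(1)=1 ⇒ 3096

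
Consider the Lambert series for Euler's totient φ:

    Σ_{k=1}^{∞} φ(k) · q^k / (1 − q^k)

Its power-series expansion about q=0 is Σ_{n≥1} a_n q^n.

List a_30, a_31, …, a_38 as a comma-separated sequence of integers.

[q^30] φ(1)=1,φ(2)=1,φ(3)=2,φ(5)=4,φ(6)=2,φ(10)=4,φ(15)=8,φ(30)=8 ⇒ 30
d|31:{1,31}  Σφ=1+30=31
d|32:{32,16,8,4,2,1}  Σφ=16+8+4+2+1+1=32
[q^33] φ(1)=1,φ(3)=2,φ(11)=10,φ(33)=20 ⇒ 33
n=34: 1·34 2·17 17·2 34·1  φ→[1+1+16+16]=34
q^35  k|35↦φ(k): 1:1 5:4 7:6 35:24  a_35=35
q^36  k|36↦φ(k): 36:12 18:6 12:4 9:6 6:2 4:2 3:2 2:1 1:1  a_36=36
n=37: 1·37 37·1  φ→[1+36]=37
[q^38] φ(1)=1,φ(2)=1,φ(19)=18,φ(38)=18 ⇒ 38

30, 31, 32, 33, 34, 35, 36, 37, 38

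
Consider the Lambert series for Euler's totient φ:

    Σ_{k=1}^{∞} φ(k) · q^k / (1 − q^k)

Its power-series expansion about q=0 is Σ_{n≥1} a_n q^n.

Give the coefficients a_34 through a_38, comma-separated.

q^34  k|34↦φ(k): 34:16 17:16 2:1 1:1  a_34=34
d|35:{1,5,7,35}  Σφ=1+4+6+24=35
n=36: 36·1 18·2 12·3 9·4 6·6 4·9 3·12 2·18 1·36  φ→[12+6+4+6+2+2+2+1+1]=36
d|37:{37,1}  Σφ=36+1=37
q^38  k|38↦φ(k): 38:18 19:18 2:1 1:1  a_38=38

34, 35, 36, 37, 38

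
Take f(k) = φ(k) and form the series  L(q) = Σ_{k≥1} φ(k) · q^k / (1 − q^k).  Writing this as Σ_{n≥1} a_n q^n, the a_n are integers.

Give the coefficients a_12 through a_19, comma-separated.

d|12:{12,6,4,3,2,1}  Σφ=4+2+2+2+1+1=12
d|13:{13,1}  Σφ=12+1=13
[q^14] φ(1)=1,φ(2)=1,φ(7)=6,φ(14)=6 ⇒ 14
q^15  k|15↦φ(k): 15:8 5:4 3:2 1:1  a_15=15
d|16:{16,8,4,2,1}  Σφ=8+4+2+1+1=16
n=17: 1·17 17·1  φ→[1+16]=17
d|18:{1,2,3,6,9,18}  Σφ=1+1+2+2+6+6=18
[q^19] φ(19)=18,φ(1)=1 ⇒ 19

12, 13, 14, 15, 16, 17, 18, 19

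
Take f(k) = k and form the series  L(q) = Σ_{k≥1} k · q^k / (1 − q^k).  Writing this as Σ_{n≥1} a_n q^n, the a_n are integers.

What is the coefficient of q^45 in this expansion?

d|45:{1,3,5,9,15,45}  Σf=1+3+5+9+15+45=78

a_45 = 78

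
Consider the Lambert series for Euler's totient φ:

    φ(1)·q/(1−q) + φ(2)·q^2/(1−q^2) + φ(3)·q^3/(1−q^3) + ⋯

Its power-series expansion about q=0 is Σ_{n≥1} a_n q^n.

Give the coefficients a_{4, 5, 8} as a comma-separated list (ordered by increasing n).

[q^4] φ(1)=1,φ(2)=1,φ(4)=2 ⇒ 4
[q^5] φ(1)=1,φ(5)=4 ⇒ 5
n=8: 1·8 2·4 4·2 8·1  φ→[1+1+2+4]=8

4, 5, 8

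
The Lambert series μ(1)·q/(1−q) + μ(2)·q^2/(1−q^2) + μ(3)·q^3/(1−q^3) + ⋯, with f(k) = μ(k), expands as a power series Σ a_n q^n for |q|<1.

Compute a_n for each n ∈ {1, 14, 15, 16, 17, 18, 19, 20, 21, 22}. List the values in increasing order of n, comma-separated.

1, 0, 0, 0, 0, 0, 0, 0, 0, 0

d|1:{1}  Σμ=1=1
[q^14] μ(14)=1,μ(7)=-1,μ(2)=-1,μ(1)=1 ⇒ 0
[q^15] μ(1)=1,μ(3)=-1,μ(5)=-1,μ(15)=1 ⇒ 0
d|16:{16,8,4,2,1}  Σμ=0+0+0+(-1)+1=0
d|17:{17,1}  Σμ=(-1)+1=0
d|18:{18,9,6,3,2,1}  Σμ=0+0+1+(-1)+(-1)+1=0
q^19  k|19↦μ(k): 1:1 19:-1  a_19=0
q^20  k|20↦μ(k): 1:1 2:-1 4:0 5:-1 10:1 20:0  a_20=0
q^21  k|21↦μ(k): 1:1 3:-1 7:-1 21:1  a_21=0
q^22  k|22↦μ(k): 22:1 11:-1 2:-1 1:1  a_22=0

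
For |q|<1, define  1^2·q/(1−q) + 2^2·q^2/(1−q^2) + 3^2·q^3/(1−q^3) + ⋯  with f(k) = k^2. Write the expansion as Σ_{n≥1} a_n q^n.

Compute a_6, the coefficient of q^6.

a_6 = 50

n=6: 6·1 3·2 2·3 1·6  f→[36+9+4+1]=50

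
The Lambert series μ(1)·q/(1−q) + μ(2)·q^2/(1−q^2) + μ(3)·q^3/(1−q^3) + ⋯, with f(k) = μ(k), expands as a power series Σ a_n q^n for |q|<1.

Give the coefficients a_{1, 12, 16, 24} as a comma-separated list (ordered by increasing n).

d|1:{1}  Σμ=1=1
q^12  k|12↦μ(k): 12:0 6:1 4:0 3:-1 2:-1 1:1  a_12=0
[q^16] μ(1)=1,μ(2)=-1,μ(4)=0,μ(8)=0,μ(16)=0 ⇒ 0
q^24  k|24↦μ(k): 1:1 2:-1 3:-1 4:0 6:1 8:0 12:0 24:0  a_24=0

1, 0, 0, 0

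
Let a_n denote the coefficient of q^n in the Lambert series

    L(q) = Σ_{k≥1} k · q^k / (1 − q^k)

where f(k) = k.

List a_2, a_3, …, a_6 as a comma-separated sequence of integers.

d|2:{2,1}  Σf=2+1=3
q^3  k|3↦f(k): 1:1 3:3  a_3=4
[q^4] f(4)=4,f(2)=2,f(1)=1 ⇒ 7
q^5  k|5↦f(k): 5:5 1:1  a_5=6
d|6:{6,3,2,1}  Σf=6+3+2+1=12

3, 4, 7, 6, 12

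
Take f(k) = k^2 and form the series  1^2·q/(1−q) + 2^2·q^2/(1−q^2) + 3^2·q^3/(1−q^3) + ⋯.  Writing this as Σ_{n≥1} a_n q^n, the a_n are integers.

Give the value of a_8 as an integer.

a_8 = 85

n=8: 8·1 4·2 2·4 1·8  f→[64+16+4+1]=85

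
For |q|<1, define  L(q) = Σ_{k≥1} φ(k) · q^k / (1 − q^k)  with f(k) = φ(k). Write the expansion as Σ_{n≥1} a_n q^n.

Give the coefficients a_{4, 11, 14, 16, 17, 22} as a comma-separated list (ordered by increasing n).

n=4: 1·4 2·2 4·1  φ→[1+1+2]=4
q^11  k|11↦φ(k): 11:10 1:1  a_11=11
n=14: 14·1 7·2 2·7 1·14  φ→[6+6+1+1]=14
[q^16] φ(1)=1,φ(2)=1,φ(4)=2,φ(8)=4,φ(16)=8 ⇒ 16
[q^17] φ(17)=16,φ(1)=1 ⇒ 17
d|22:{22,11,2,1}  Σφ=10+10+1+1=22

4, 11, 14, 16, 17, 22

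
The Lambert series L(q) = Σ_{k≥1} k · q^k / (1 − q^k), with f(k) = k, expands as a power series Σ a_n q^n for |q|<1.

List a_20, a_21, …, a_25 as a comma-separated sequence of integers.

42, 32, 36, 24, 60, 31

[q^20] f(20)=20,f(10)=10,f(5)=5,f(4)=4,f(2)=2,f(1)=1 ⇒ 42
[q^21] f(21)=21,f(7)=7,f(3)=3,f(1)=1 ⇒ 32
q^22  k|22↦f(k): 1:1 2:2 11:11 22:22  a_22=36
d|23:{1,23}  Σf=1+23=24
q^24  k|24↦f(k): 24:24 12:12 8:8 6:6 4:4 3:3 2:2 1:1  a_24=60
d|25:{1,5,25}  Σf=1+5+25=31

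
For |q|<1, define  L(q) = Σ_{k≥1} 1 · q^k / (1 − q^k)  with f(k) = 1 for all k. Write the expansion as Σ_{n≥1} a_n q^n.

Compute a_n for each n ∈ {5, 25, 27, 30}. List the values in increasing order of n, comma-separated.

q^5  k|5↦f(k): 1:1 5:1  a_5=2
n=25: 1·25 5·5 25·1  f→[1+1+1]=3
q^27  k|27↦f(k): 1:1 3:1 9:1 27:1  a_27=4
q^30  k|30↦f(k): 30:1 15:1 10:1 6:1 5:1 3:1 2:1 1:1  a_30=8

2, 3, 4, 8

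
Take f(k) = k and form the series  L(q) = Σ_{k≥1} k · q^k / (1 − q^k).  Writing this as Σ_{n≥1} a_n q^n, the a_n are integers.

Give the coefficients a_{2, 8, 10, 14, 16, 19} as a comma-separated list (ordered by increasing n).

3, 15, 18, 24, 31, 20

q^2  k|2↦f(k): 1:1 2:2  a_2=3
[q^8] f(8)=8,f(4)=4,f(2)=2,f(1)=1 ⇒ 15
q^10  k|10↦f(k): 1:1 2:2 5:5 10:10  a_10=18
d|14:{1,2,7,14}  Σf=1+2+7+14=24
n=16: 1·16 2·8 4·4 8·2 16·1  f→[1+2+4+8+16]=31
[q^19] f(19)=19,f(1)=1 ⇒ 20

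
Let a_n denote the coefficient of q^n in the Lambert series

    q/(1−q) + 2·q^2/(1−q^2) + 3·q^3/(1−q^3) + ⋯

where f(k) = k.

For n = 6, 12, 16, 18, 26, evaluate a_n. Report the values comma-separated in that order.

[q^6] f(1)=1,f(2)=2,f(3)=3,f(6)=6 ⇒ 12
d|12:{12,6,4,3,2,1}  Σf=12+6+4+3+2+1=28
q^16  k|16↦f(k): 1:1 2:2 4:4 8:8 16:16  a_16=31
d|18:{18,9,6,3,2,1}  Σf=18+9+6+3+2+1=39
q^26  k|26↦f(k): 1:1 2:2 13:13 26:26  a_26=42

12, 28, 31, 39, 42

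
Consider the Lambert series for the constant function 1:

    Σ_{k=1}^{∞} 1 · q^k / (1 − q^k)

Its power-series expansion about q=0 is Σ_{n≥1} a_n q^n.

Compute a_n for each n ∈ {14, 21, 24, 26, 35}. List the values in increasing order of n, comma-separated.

4, 4, 8, 4, 4

q^14  k|14↦f(k): 14:1 7:1 2:1 1:1  a_14=4
q^21  k|21↦f(k): 21:1 7:1 3:1 1:1  a_21=4
[q^24] f(24)=1,f(12)=1,f(8)=1,f(6)=1,f(4)=1,f(3)=1,f(2)=1,f(1)=1 ⇒ 8
[q^26] f(26)=1,f(13)=1,f(2)=1,f(1)=1 ⇒ 4
n=35: 1·35 5·7 7·5 35·1  f→[1+1+1+1]=4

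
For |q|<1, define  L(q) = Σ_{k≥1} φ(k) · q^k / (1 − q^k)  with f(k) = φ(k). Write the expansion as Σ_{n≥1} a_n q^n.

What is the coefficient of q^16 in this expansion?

[q^16] φ(1)=1,φ(2)=1,φ(4)=2,φ(8)=4,φ(16)=8 ⇒ 16

a_16 = 16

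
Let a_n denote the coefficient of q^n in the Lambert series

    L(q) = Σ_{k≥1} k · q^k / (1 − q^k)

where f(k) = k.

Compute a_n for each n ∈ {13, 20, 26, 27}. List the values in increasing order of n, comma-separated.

d|13:{1,13}  Σf=1+13=14
q^20  k|20↦f(k): 1:1 2:2 4:4 5:5 10:10 20:20  a_20=42
n=26: 1·26 2·13 13·2 26·1  f→[1+2+13+26]=42
q^27  k|27↦f(k): 27:27 9:9 3:3 1:1  a_27=40

14, 42, 42, 40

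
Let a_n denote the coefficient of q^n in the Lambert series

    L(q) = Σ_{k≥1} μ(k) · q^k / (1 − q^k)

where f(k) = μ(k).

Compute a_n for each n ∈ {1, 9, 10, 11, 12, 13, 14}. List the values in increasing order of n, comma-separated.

d|1:{1}  Σμ=1=1
[q^9] μ(1)=1,μ(3)=-1,μ(9)=0 ⇒ 0
q^10  k|10↦μ(k): 1:1 2:-1 5:-1 10:1  a_10=0
[q^11] μ(11)=-1,μ(1)=1 ⇒ 0
n=12: 12·1 6·2 4·3 3·4 2·6 1·12  μ→[0+1+0+(-1)+(-1)+1]=0
q^13  k|13↦μ(k): 1:1 13:-1  a_13=0
[q^14] μ(1)=1,μ(2)=-1,μ(7)=-1,μ(14)=1 ⇒ 0

1, 0, 0, 0, 0, 0, 0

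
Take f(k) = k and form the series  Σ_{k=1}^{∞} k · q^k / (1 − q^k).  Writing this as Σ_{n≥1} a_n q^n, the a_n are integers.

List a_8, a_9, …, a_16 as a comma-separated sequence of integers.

[q^8] f(1)=1,f(2)=2,f(4)=4,f(8)=8 ⇒ 15
q^9  k|9↦f(k): 1:1 3:3 9:9  a_9=13
[q^10] f(1)=1,f(2)=2,f(5)=5,f(10)=10 ⇒ 18
d|11:{11,1}  Σf=11+1=12
d|12:{1,2,3,4,6,12}  Σf=1+2+3+4+6+12=28
n=13: 13·1 1·13  f→[13+1]=14
q^14  k|14↦f(k): 1:1 2:2 7:7 14:14  a_14=24
d|15:{1,3,5,15}  Σf=1+3+5+15=24
q^16  k|16↦f(k): 16:16 8:8 4:4 2:2 1:1  a_16=31

15, 13, 18, 12, 28, 14, 24, 24, 31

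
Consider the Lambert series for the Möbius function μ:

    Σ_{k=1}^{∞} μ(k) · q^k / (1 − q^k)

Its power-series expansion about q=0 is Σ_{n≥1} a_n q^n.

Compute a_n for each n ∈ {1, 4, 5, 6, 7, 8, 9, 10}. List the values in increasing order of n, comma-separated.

1, 0, 0, 0, 0, 0, 0, 0

d|1:{1}  Σμ=1=1
n=4: 1·4 2·2 4·1  μ→[1+(-1)+0]=0
[q^5] μ(5)=-1,μ(1)=1 ⇒ 0
d|6:{6,3,2,1}  Σμ=1+(-1)+(-1)+1=0
[q^7] μ(1)=1,μ(7)=-1 ⇒ 0
q^8  k|8↦μ(k): 8:0 4:0 2:-1 1:1  a_8=0
n=9: 1·9 3·3 9·1  μ→[1+(-1)+0]=0
q^10  k|10↦μ(k): 1:1 2:-1 5:-1 10:1  a_10=0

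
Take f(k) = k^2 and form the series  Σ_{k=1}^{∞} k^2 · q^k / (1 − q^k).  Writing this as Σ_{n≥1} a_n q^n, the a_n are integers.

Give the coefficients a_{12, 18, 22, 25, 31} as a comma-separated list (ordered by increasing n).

n=12: 12·1 6·2 4·3 3·4 2·6 1·12  f→[144+36+16+9+4+1]=210
d|18:{18,9,6,3,2,1}  Σf=324+81+36+9+4+1=455
[q^22] f(22)=484,f(11)=121,f(2)=4,f(1)=1 ⇒ 610
q^25  k|25↦f(k): 25:625 5:25 1:1  a_25=651
n=31: 31·1 1·31  f→[961+1]=962

210, 455, 610, 651, 962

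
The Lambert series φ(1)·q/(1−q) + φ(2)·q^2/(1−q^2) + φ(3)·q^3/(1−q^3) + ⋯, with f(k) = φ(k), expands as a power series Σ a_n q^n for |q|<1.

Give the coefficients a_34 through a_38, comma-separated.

d|34:{1,2,17,34}  Σφ=1+1+16+16=34
[q^35] φ(35)=24,φ(7)=6,φ(5)=4,φ(1)=1 ⇒ 35
[q^36] φ(36)=12,φ(18)=6,φ(12)=4,φ(9)=6,φ(6)=2,φ(4)=2,φ(3)=2,φ(2)=1,φ(1)=1 ⇒ 36
q^37  k|37↦φ(k): 37:36 1:1  a_37=37
n=38: 38·1 19·2 2·19 1·38  φ→[18+18+1+1]=38

34, 35, 36, 37, 38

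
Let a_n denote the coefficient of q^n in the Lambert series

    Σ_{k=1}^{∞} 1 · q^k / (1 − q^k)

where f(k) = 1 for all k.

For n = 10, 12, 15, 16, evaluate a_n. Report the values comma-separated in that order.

n=10: 1·10 2·5 5·2 10·1  f→[1+1+1+1]=4
q^12  k|12↦f(k): 1:1 2:1 3:1 4:1 6:1 12:1  a_12=6
n=15: 15·1 5·3 3·5 1·15  f→[1+1+1+1]=4
q^16  k|16↦f(k): 1:1 2:1 4:1 8:1 16:1  a_16=5

4, 6, 4, 5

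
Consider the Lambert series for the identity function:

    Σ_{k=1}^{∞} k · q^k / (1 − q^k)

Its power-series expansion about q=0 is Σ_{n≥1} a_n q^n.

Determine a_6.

d|6:{6,3,2,1}  Σf=6+3+2+1=12

a_6 = 12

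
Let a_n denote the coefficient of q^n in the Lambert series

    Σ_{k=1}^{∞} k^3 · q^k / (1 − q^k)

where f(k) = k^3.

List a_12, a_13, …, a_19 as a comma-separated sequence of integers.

[q^12] f(12)=1728,f(6)=216,f(4)=64,f(3)=27,f(2)=8,f(1)=1 ⇒ 2044
n=13: 1·13 13·1  f→[1+2197]=2198
n=14: 14·1 7·2 2·7 1·14  f→[2744+343+8+1]=3096
[q^15] f(1)=1,f(3)=27,f(5)=125,f(15)=3375 ⇒ 3528
n=16: 16·1 8·2 4·4 2·8 1·16  f→[4096+512+64+8+1]=4681
[q^17] f(17)=4913,f(1)=1 ⇒ 4914
n=18: 18·1 9·2 6·3 3·6 2·9 1·18  f→[5832+729+216+27+8+1]=6813
n=19: 1·19 19·1  f→[1+6859]=6860

2044, 2198, 3096, 3528, 4681, 4914, 6813, 6860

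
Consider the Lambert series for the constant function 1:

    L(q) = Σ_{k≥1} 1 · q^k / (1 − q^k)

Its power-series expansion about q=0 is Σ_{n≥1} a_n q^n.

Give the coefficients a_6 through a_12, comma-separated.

[q^6] f(1)=1,f(2)=1,f(3)=1,f(6)=1 ⇒ 4
d|7:{1,7}  Σf=1+1=2
[q^8] f(1)=1,f(2)=1,f(4)=1,f(8)=1 ⇒ 4
q^9  k|9↦f(k): 9:1 3:1 1:1  a_9=3
d|10:{1,2,5,10}  Σf=1+1+1+1=4
d|11:{11,1}  Σf=1+1=2
q^12  k|12↦f(k): 1:1 2:1 3:1 4:1 6:1 12:1  a_12=6

4, 2, 4, 3, 4, 2, 6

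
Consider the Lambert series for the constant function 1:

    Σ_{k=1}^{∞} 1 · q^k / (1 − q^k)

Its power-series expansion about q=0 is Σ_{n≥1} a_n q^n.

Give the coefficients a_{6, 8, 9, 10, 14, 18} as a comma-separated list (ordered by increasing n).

d|6:{1,2,3,6}  Σf=1+1+1+1=4
n=8: 8·1 4·2 2·4 1·8  f→[1+1+1+1]=4
d|9:{1,3,9}  Σf=1+1+1=3
d|10:{10,5,2,1}  Σf=1+1+1+1=4
[q^14] f(1)=1,f(2)=1,f(7)=1,f(14)=1 ⇒ 4
[q^18] f(18)=1,f(9)=1,f(6)=1,f(3)=1,f(2)=1,f(1)=1 ⇒ 6

4, 4, 3, 4, 4, 6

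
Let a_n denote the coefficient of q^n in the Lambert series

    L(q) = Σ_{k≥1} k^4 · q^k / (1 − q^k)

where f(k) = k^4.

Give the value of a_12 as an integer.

q^12  k|12↦f(k): 1:1 2:16 3:81 4:256 6:1296 12:20736  a_12=22386

a_12 = 22386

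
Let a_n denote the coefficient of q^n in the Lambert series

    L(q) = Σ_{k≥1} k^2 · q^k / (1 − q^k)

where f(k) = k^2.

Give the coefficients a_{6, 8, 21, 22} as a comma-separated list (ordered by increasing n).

50, 85, 500, 610

n=6: 1·6 2·3 3·2 6·1  f→[1+4+9+36]=50
d|8:{1,2,4,8}  Σf=1+4+16+64=85
n=21: 1·21 3·7 7·3 21·1  f→[1+9+49+441]=500
[q^22] f(1)=1,f(2)=4,f(11)=121,f(22)=484 ⇒ 610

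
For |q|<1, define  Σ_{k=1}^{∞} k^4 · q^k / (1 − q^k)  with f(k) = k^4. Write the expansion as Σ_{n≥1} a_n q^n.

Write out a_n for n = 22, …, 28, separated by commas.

248914, 279842, 358258, 391251, 485554, 538084, 655746

q^22  k|22↦f(k): 22:234256 11:14641 2:16 1:1  a_22=248914
q^23  k|23↦f(k): 23:279841 1:1  a_23=279842
n=24: 1·24 2·12 3·8 4·6 6·4 8·3 12·2 24·1  f→[1+16+81+256+1296+4096+20736+331776]=358258
d|25:{1,5,25}  Σf=1+625+390625=391251
[q^26] f(26)=456976,f(13)=28561,f(2)=16,f(1)=1 ⇒ 485554
[q^27] f(27)=531441,f(9)=6561,f(3)=81,f(1)=1 ⇒ 538084
q^28  k|28↦f(k): 28:614656 14:38416 7:2401 4:256 2:16 1:1  a_28=655746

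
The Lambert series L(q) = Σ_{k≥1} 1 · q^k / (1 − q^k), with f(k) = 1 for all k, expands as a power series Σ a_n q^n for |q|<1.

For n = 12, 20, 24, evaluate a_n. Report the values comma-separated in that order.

6, 6, 8

n=12: 1·12 2·6 3·4 4·3 6·2 12·1  f→[1+1+1+1+1+1]=6
q^20  k|20↦f(k): 20:1 10:1 5:1 4:1 2:1 1:1  a_20=6
n=24: 1·24 2·12 3·8 4·6 6·4 8·3 12·2 24·1  f→[1+1+1+1+1+1+1+1]=8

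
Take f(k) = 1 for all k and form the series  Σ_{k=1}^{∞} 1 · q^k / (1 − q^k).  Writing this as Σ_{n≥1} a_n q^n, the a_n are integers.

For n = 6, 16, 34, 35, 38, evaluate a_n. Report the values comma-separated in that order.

[q^6] f(1)=1,f(2)=1,f(3)=1,f(6)=1 ⇒ 4
d|16:{1,2,4,8,16}  Σf=1+1+1+1+1=5
n=34: 1·34 2·17 17·2 34·1  f→[1+1+1+1]=4
[q^35] f(35)=1,f(7)=1,f(5)=1,f(1)=1 ⇒ 4
q^38  k|38↦f(k): 1:1 2:1 19:1 38:1  a_38=4

4, 5, 4, 4, 4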